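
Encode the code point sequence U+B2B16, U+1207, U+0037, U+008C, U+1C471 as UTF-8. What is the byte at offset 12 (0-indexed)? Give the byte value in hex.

U+B2B16 → 4-byte form F2 B2 AC 96 at offsets 0–3.
U+1207 → 3-byte form E1 88 87 at offsets 4–6.
U+0037 → 1-byte form 37 at offsets 7–7.
U+008C → 2-byte form C2 8C at offsets 8–9.
U+1C471 → 4-byte form F0 9C 91 B1 at offsets 10–13.
Offset 12 falls in char 5's range; it's byte 3 of F0 9C 91 B1 = 0x91.

0x91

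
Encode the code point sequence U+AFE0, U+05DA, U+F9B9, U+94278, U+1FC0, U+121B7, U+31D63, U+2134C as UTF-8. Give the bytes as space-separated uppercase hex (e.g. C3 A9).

U+AFE0: 3-byte form → EA BF A0.
U+05DA: 2-byte form → D7 9A.
U+F9B9: 3-byte form → EF A6 B9.
U+94278: 4-byte form → F2 94 89 B8.
U+1FC0: 3-byte form → E1 BF 80.
U+121B7: 4-byte form → F0 92 86 B7.
U+31D63: 4-byte form → F0 B1 B5 A3.
U+2134C: 4-byte form → F0 A1 8D 8C.
Concatenated (27 bytes): EA BF A0 D7 9A EF A6 B9 F2 94 89 B8 E1 BF 80 F0 92 86 B7 F0 B1 B5 A3 F0 A1 8D 8C.

EA BF A0 D7 9A EF A6 B9 F2 94 89 B8 E1 BF 80 F0 92 86 B7 F0 B1 B5 A3 F0 A1 8D 8C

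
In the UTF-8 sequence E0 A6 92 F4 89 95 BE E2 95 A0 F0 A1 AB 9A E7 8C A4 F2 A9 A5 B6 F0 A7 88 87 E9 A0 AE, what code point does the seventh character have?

U+27207

Offset 0: leading byte 0xE0 = 11100000 → 3-byte char #1 = E0 A6 92.
Offset 3: leading byte 0xF4 = 11110100 → 4-byte char #2 = F4 89 95 BE.
Offset 7: leading byte 0xE2 = 11100010 → 3-byte char #3 = E2 95 A0.
Offset 10: leading byte 0xF0 = 11110000 → 4-byte char #4 = F0 A1 AB 9A.
Offset 14: leading byte 0xE7 = 11100111 → 3-byte char #5 = E7 8C A4.
Offset 17: leading byte 0xF2 = 11110010 → 4-byte char #6 = F2 A9 A5 B6.
Offset 21: leading byte 0xF0 = 11110000 → 4-byte char #7 = F0 A7 88 87.
Leading byte 0xF0 = 11110000 matches 11110xxx → 4-byte sequence.
Byte 1: 0xF0 = 11110000, payload 000 (3 bits).
Byte 2: 0xA7 = 10100111 (10xxxxxx ✓), payload 100111.
Byte 3: 0x88 = 10001000 (10xxxxxx ✓), payload 001000.
Byte 4: 0x87 = 10000111 (10xxxxxx ✓), payload 000111.
Concatenate: 000100111001000000111 = 0x27207 (21 bits → U+27207).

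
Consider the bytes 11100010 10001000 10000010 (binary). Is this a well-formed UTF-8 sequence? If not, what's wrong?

Leading byte 0xE2 = 11100010 → 3-byte form.
Continuation bytes 0x88=10001000, 0x82=10000010 all match 10xxxxxx.
Decoded value 0x2202 is ≥ 0x800 (shortest form) and not a surrogate.

valid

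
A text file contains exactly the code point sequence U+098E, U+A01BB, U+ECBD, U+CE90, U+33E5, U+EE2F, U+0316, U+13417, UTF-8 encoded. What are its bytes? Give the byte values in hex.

E0 A6 8E F2 A0 86 BB EE B2 BD EC BA 90 E3 8F A5 EE B8 AF CC 96 F0 93 90 97

U+098E: 3-byte form → E0 A6 8E.
U+A01BB: 4-byte form → F2 A0 86 BB.
U+ECBD: 3-byte form → EE B2 BD.
U+CE90: 3-byte form → EC BA 90.
U+33E5: 3-byte form → E3 8F A5.
U+EE2F: 3-byte form → EE B8 AF.
U+0316: 2-byte form → CC 96.
U+13417: 4-byte form → F0 93 90 97.
Concatenated (25 bytes): E0 A6 8E F2 A0 86 BB EE B2 BD EC BA 90 E3 8F A5 EE B8 AF CC 96 F0 93 90 97.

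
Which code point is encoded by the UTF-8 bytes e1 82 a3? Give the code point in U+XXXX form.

U+10A3

Leading byte 0xE1 = 11100001 matches 1110xxxx → 3-byte sequence.
Byte 1: 0xE1 = 11100001, payload 0001 (4 bits).
Byte 2: 0x82 = 10000010 (10xxxxxx ✓), payload 000010.
Byte 3: 0xA3 = 10100011 (10xxxxxx ✓), payload 100011.
Concatenate: 0001000010100011 = 0x10A3 (16 bits → U+10A3).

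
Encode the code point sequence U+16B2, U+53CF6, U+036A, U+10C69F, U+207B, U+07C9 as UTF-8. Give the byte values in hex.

U+16B2: 3-byte form → E1 9A B2.
U+53CF6: 4-byte form → F1 93 B3 B6.
U+036A: 2-byte form → CD AA.
U+10C69F: 4-byte form → F4 8C 9A 9F.
U+207B: 3-byte form → E2 81 BB.
U+07C9: 2-byte form → DF 89.
Concatenated (18 bytes): E1 9A B2 F1 93 B3 B6 CD AA F4 8C 9A 9F E2 81 BB DF 89.

E1 9A B2 F1 93 B3 B6 CD AA F4 8C 9A 9F E2 81 BB DF 89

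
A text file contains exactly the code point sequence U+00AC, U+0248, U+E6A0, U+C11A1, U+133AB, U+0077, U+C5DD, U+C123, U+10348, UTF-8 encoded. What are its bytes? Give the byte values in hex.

U+00AC: 2-byte form → C2 AC.
U+0248: 2-byte form → C9 88.
U+E6A0: 3-byte form → EE 9A A0.
U+C11A1: 4-byte form → F3 81 86 A1.
U+133AB: 4-byte form → F0 93 8E AB.
U+0077: 1-byte form → 77.
U+C5DD: 3-byte form → EC 97 9D.
U+C123: 3-byte form → EC 84 A3.
U+10348: 4-byte form → F0 90 8D 88.
Concatenated (26 bytes): C2 AC C9 88 EE 9A A0 F3 81 86 A1 F0 93 8E AB 77 EC 97 9D EC 84 A3 F0 90 8D 88.

C2 AC C9 88 EE 9A A0 F3 81 86 A1 F0 93 8E AB 77 EC 97 9D EC 84 A3 F0 90 8D 88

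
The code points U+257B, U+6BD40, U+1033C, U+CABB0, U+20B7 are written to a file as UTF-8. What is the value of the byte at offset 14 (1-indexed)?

1-indexed offset 14 is 0-indexed offset 13.
U+257B → 3-byte form E2 95 BB at offsets 0–2.
U+6BD40 → 4-byte form F1 AB B5 80 at offsets 3–6.
U+1033C → 4-byte form F0 90 8C BC at offsets 7–10.
U+CABB0 → 4-byte form F3 8A AE B0 at offsets 11–14.
Offset 13 falls in char 4's range; it's byte 3 of F3 8A AE B0 = 0xAE.

0xAE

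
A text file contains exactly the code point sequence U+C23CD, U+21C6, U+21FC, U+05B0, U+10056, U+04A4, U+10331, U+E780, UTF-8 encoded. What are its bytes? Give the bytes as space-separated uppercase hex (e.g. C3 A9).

U+C23CD: 4-byte form → F3 82 8F 8D.
U+21C6: 3-byte form → E2 87 86.
U+21FC: 3-byte form → E2 87 BC.
U+05B0: 2-byte form → D6 B0.
U+10056: 4-byte form → F0 90 81 96.
U+04A4: 2-byte form → D2 A4.
U+10331: 4-byte form → F0 90 8C B1.
U+E780: 3-byte form → EE 9E 80.
Concatenated (25 bytes): F3 82 8F 8D E2 87 86 E2 87 BC D6 B0 F0 90 81 96 D2 A4 F0 90 8C B1 EE 9E 80.

F3 82 8F 8D E2 87 86 E2 87 BC D6 B0 F0 90 81 96 D2 A4 F0 90 8C B1 EE 9E 80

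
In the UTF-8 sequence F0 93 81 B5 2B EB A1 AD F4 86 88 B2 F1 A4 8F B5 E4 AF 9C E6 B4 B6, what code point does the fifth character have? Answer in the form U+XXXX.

U+643F5

Offset 0: leading byte 0xF0 = 11110000 → 4-byte char #1 = F0 93 81 B5.
Offset 4: leading byte 0x2B = 00101011 → 1-byte char #2 = 2B.
Offset 5: leading byte 0xEB = 11101011 → 3-byte char #3 = EB A1 AD.
Offset 8: leading byte 0xF4 = 11110100 → 4-byte char #4 = F4 86 88 B2.
Offset 12: leading byte 0xF1 = 11110001 → 4-byte char #5 = F1 A4 8F B5.
Leading byte 0xF1 = 11110001 matches 11110xxx → 4-byte sequence.
Byte 1: 0xF1 = 11110001, payload 001 (3 bits).
Byte 2: 0xA4 = 10100100 (10xxxxxx ✓), payload 100100.
Byte 3: 0x8F = 10001111 (10xxxxxx ✓), payload 001111.
Byte 4: 0xB5 = 10110101 (10xxxxxx ✓), payload 110101.
Concatenate: 001100100001111110101 = 0x643F5 (21 bits → U+643F5).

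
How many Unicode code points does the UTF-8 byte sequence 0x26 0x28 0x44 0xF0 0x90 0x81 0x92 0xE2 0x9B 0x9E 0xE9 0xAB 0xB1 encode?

Byte at offset 0: 0x26 = 00100110 → 1-byte char (#1). Advance 1.
Byte at offset 1: 0x28 = 00101000 → 1-byte char (#2). Advance 1.
Byte at offset 2: 0x44 = 01000100 → 1-byte char (#3). Advance 1.
Byte at offset 3: 0xF0 = 11110000 → 4-byte char (#4). Advance 4.
Byte at offset 7: 0xE2 = 11100010 → 3-byte char (#5). Advance 3.
Byte at offset 10: 0xE9 = 11101001 → 3-byte char (#6). Advance 3.
Reached end at offset 13 after 6 code points.

6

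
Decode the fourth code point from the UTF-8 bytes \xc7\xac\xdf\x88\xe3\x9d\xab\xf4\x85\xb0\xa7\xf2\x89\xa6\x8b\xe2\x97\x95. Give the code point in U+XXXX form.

U+105C27

Offset 0: leading byte 0xC7 = 11000111 → 2-byte char #1 = C7 AC.
Offset 2: leading byte 0xDF = 11011111 → 2-byte char #2 = DF 88.
Offset 4: leading byte 0xE3 = 11100011 → 3-byte char #3 = E3 9D AB.
Offset 7: leading byte 0xF4 = 11110100 → 4-byte char #4 = F4 85 B0 A7.
Leading byte 0xF4 = 11110100 matches 11110xxx → 4-byte sequence.
Byte 1: 0xF4 = 11110100, payload 100 (3 bits).
Byte 2: 0x85 = 10000101 (10xxxxxx ✓), payload 000101.
Byte 3: 0xB0 = 10110000 (10xxxxxx ✓), payload 110000.
Byte 4: 0xA7 = 10100111 (10xxxxxx ✓), payload 100111.
Concatenate: 100000101110000100111 = 0x105C27 (21 bits → U+105C27).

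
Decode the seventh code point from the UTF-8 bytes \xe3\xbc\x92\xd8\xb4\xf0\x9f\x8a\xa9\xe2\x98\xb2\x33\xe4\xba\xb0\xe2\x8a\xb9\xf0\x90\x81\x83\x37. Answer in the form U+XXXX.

U+22B9

Offset 0: leading byte 0xE3 = 11100011 → 3-byte char #1 = E3 BC 92.
Offset 3: leading byte 0xD8 = 11011000 → 2-byte char #2 = D8 B4.
Offset 5: leading byte 0xF0 = 11110000 → 4-byte char #3 = F0 9F 8A A9.
Offset 9: leading byte 0xE2 = 11100010 → 3-byte char #4 = E2 98 B2.
Offset 12: leading byte 0x33 = 00110011 → 1-byte char #5 = 33.
Offset 13: leading byte 0xE4 = 11100100 → 3-byte char #6 = E4 BA B0.
Offset 16: leading byte 0xE2 = 11100010 → 3-byte char #7 = E2 8A B9.
Leading byte 0xE2 = 11100010 matches 1110xxxx → 3-byte sequence.
Byte 1: 0xE2 = 11100010, payload 0010 (4 bits).
Byte 2: 0x8A = 10001010 (10xxxxxx ✓), payload 001010.
Byte 3: 0xB9 = 10111001 (10xxxxxx ✓), payload 111001.
Concatenate: 0010001010111001 = 0x22B9 (16 bits → U+22B9).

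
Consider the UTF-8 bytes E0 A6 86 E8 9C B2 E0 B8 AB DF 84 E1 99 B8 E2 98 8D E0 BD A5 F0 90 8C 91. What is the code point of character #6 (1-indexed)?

U+260D

Offset 0: leading byte 0xE0 = 11100000 → 3-byte char #1 = E0 A6 86.
Offset 3: leading byte 0xE8 = 11101000 → 3-byte char #2 = E8 9C B2.
Offset 6: leading byte 0xE0 = 11100000 → 3-byte char #3 = E0 B8 AB.
Offset 9: leading byte 0xDF = 11011111 → 2-byte char #4 = DF 84.
Offset 11: leading byte 0xE1 = 11100001 → 3-byte char #5 = E1 99 B8.
Offset 14: leading byte 0xE2 = 11100010 → 3-byte char #6 = E2 98 8D.
Leading byte 0xE2 = 11100010 matches 1110xxxx → 3-byte sequence.
Byte 1: 0xE2 = 11100010, payload 0010 (4 bits).
Byte 2: 0x98 = 10011000 (10xxxxxx ✓), payload 011000.
Byte 3: 0x8D = 10001101 (10xxxxxx ✓), payload 001101.
Concatenate: 0010011000001101 = 0x260D (16 bits → U+260D).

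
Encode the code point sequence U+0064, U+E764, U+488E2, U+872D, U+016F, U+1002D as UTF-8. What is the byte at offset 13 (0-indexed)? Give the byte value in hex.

0xF0

U+0064 → 1-byte form 64 at offsets 0–0.
U+E764 → 3-byte form EE 9D A4 at offsets 1–3.
U+488E2 → 4-byte form F1 88 A3 A2 at offsets 4–7.
U+872D → 3-byte form E8 9C AD at offsets 8–10.
U+016F → 2-byte form C5 AF at offsets 11–12.
U+1002D → 4-byte form F0 90 80 AD at offsets 13–16.
Offset 13 falls in char 6's range; it's byte 1 of F0 90 80 AD = 0xF0.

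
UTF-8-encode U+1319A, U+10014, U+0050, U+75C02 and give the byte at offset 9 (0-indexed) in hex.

0xF1

U+1319A → 4-byte form F0 93 86 9A at offsets 0–3.
U+10014 → 4-byte form F0 90 80 94 at offsets 4–7.
U+0050 → 1-byte form 50 at offsets 8–8.
U+75C02 → 4-byte form F1 B5 B0 82 at offsets 9–12.
Offset 9 falls in char 4's range; it's byte 1 of F1 B5 B0 82 = 0xF1.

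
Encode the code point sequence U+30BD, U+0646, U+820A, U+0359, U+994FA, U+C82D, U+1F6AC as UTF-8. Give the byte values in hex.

E3 82 BD D9 86 E8 88 8A CD 99 F2 99 93 BA EC A0 AD F0 9F 9A AC

U+30BD: 3-byte form → E3 82 BD.
U+0646: 2-byte form → D9 86.
U+820A: 3-byte form → E8 88 8A.
U+0359: 2-byte form → CD 99.
U+994FA: 4-byte form → F2 99 93 BA.
U+C82D: 3-byte form → EC A0 AD.
U+1F6AC: 4-byte form → F0 9F 9A AC.
Concatenated (21 bytes): E3 82 BD D9 86 E8 88 8A CD 99 F2 99 93 BA EC A0 AD F0 9F 9A AC.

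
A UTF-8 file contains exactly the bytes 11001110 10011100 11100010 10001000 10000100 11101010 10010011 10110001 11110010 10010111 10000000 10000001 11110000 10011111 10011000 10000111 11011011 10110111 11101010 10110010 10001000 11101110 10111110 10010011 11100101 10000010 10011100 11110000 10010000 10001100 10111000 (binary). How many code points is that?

10

Byte at offset 0: 0xCE = 11001110 → 2-byte char (#1). Advance 2.
Byte at offset 2: 0xE2 = 11100010 → 3-byte char (#2). Advance 3.
Byte at offset 5: 0xEA = 11101010 → 3-byte char (#3). Advance 3.
Byte at offset 8: 0xF2 = 11110010 → 4-byte char (#4). Advance 4.
Byte at offset 12: 0xF0 = 11110000 → 4-byte char (#5). Advance 4.
Byte at offset 16: 0xDB = 11011011 → 2-byte char (#6). Advance 2.
Byte at offset 18: 0xEA = 11101010 → 3-byte char (#7). Advance 3.
Byte at offset 21: 0xEE = 11101110 → 3-byte char (#8). Advance 3.
Byte at offset 24: 0xE5 = 11100101 → 3-byte char (#9). Advance 3.
Byte at offset 27: 0xF0 = 11110000 → 4-byte char (#10). Advance 4.
Reached end at offset 31 after 10 code points.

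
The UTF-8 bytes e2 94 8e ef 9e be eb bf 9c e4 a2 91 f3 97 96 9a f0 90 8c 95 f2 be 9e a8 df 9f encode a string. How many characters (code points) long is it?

Byte at offset 0: 0xE2 = 11100010 → 3-byte char (#1). Advance 3.
Byte at offset 3: 0xEF = 11101111 → 3-byte char (#2). Advance 3.
Byte at offset 6: 0xEB = 11101011 → 3-byte char (#3). Advance 3.
Byte at offset 9: 0xE4 = 11100100 → 3-byte char (#4). Advance 3.
Byte at offset 12: 0xF3 = 11110011 → 4-byte char (#5). Advance 4.
Byte at offset 16: 0xF0 = 11110000 → 4-byte char (#6). Advance 4.
Byte at offset 20: 0xF2 = 11110010 → 4-byte char (#7). Advance 4.
Byte at offset 24: 0xDF = 11011111 → 2-byte char (#8). Advance 2.
Reached end at offset 26 after 8 code points.

8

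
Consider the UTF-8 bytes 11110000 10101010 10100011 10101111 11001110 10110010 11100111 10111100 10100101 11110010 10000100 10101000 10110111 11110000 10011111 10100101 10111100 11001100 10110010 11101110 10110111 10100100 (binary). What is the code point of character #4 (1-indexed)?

Offset 0: leading byte 0xF0 = 11110000 → 4-byte char #1 = F0 AA A3 AF.
Offset 4: leading byte 0xCE = 11001110 → 2-byte char #2 = CE B2.
Offset 6: leading byte 0xE7 = 11100111 → 3-byte char #3 = E7 BC A5.
Offset 9: leading byte 0xF2 = 11110010 → 4-byte char #4 = F2 84 A8 B7.
Leading byte 0xF2 = 11110010 matches 11110xxx → 4-byte sequence.
Byte 1: 0xF2 = 11110010, payload 010 (3 bits).
Byte 2: 0x84 = 10000100 (10xxxxxx ✓), payload 000100.
Byte 3: 0xA8 = 10101000 (10xxxxxx ✓), payload 101000.
Byte 4: 0xB7 = 10110111 (10xxxxxx ✓), payload 110111.
Concatenate: 010000100101000110111 = 0x84A37 (21 bits → U+84A37).

U+84A37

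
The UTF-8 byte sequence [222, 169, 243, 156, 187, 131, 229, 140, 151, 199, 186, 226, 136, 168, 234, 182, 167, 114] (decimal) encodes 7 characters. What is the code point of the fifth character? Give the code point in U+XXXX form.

Offset 0: leading byte 0xDE = 11011110 → 2-byte char #1 = DE A9.
Offset 2: leading byte 0xF3 = 11110011 → 4-byte char #2 = F3 9C BB 83.
Offset 6: leading byte 0xE5 = 11100101 → 3-byte char #3 = E5 8C 97.
Offset 9: leading byte 0xC7 = 11000111 → 2-byte char #4 = C7 BA.
Offset 11: leading byte 0xE2 = 11100010 → 3-byte char #5 = E2 88 A8.
Leading byte 0xE2 = 11100010 matches 1110xxxx → 3-byte sequence.
Byte 1: 0xE2 = 11100010, payload 0010 (4 bits).
Byte 2: 0x88 = 10001000 (10xxxxxx ✓), payload 001000.
Byte 3: 0xA8 = 10101000 (10xxxxxx ✓), payload 101000.
Concatenate: 0010001000101000 = 0x2228 (16 bits → U+2228).

U+2228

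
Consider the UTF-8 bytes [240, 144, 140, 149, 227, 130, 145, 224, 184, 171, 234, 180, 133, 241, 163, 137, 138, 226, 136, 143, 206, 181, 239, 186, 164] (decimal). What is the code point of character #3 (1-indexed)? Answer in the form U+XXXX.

U+0E2B

Offset 0: leading byte 0xF0 = 11110000 → 4-byte char #1 = F0 90 8C 95.
Offset 4: leading byte 0xE3 = 11100011 → 3-byte char #2 = E3 82 91.
Offset 7: leading byte 0xE0 = 11100000 → 3-byte char #3 = E0 B8 AB.
Leading byte 0xE0 = 11100000 matches 1110xxxx → 3-byte sequence.
Byte 1: 0xE0 = 11100000, payload 0000 (4 bits).
Byte 2: 0xB8 = 10111000 (10xxxxxx ✓), payload 111000.
Byte 3: 0xAB = 10101011 (10xxxxxx ✓), payload 101011.
Concatenate: 0000111000101011 = 0xE2B (16 bits → U+0E2B).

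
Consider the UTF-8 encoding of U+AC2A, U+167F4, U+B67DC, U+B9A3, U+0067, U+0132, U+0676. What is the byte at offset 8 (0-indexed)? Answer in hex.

U+AC2A → 3-byte form EA B0 AA at offsets 0–2.
U+167F4 → 4-byte form F0 96 9F B4 at offsets 3–6.
U+B67DC → 4-byte form F2 B6 9F 9C at offsets 7–10.
Offset 8 falls in char 3's range; it's byte 2 of F2 B6 9F 9C = 0xB6.

0xB6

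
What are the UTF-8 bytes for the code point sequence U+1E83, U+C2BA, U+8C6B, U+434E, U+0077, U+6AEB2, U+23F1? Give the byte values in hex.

E1 BA 83 EC 8A BA E8 B1 AB E4 8D 8E 77 F1 AA BA B2 E2 8F B1

U+1E83: 3-byte form → E1 BA 83.
U+C2BA: 3-byte form → EC 8A BA.
U+8C6B: 3-byte form → E8 B1 AB.
U+434E: 3-byte form → E4 8D 8E.
U+0077: 1-byte form → 77.
U+6AEB2: 4-byte form → F1 AA BA B2.
U+23F1: 3-byte form → E2 8F B1.
Concatenated (20 bytes): E1 BA 83 EC 8A BA E8 B1 AB E4 8D 8E 77 F1 AA BA B2 E2 8F B1.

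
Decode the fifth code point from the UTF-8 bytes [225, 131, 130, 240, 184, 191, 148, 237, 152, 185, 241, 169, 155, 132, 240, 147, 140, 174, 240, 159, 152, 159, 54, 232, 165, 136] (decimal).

U+1332E

Offset 0: leading byte 0xE1 = 11100001 → 3-byte char #1 = E1 83 82.
Offset 3: leading byte 0xF0 = 11110000 → 4-byte char #2 = F0 B8 BF 94.
Offset 7: leading byte 0xED = 11101101 → 3-byte char #3 = ED 98 B9.
Offset 10: leading byte 0xF1 = 11110001 → 4-byte char #4 = F1 A9 9B 84.
Offset 14: leading byte 0xF0 = 11110000 → 4-byte char #5 = F0 93 8C AE.
Leading byte 0xF0 = 11110000 matches 11110xxx → 4-byte sequence.
Byte 1: 0xF0 = 11110000, payload 000 (3 bits).
Byte 2: 0x93 = 10010011 (10xxxxxx ✓), payload 010011.
Byte 3: 0x8C = 10001100 (10xxxxxx ✓), payload 001100.
Byte 4: 0xAE = 10101110 (10xxxxxx ✓), payload 101110.
Concatenate: 000010011001100101110 = 0x1332E (21 bits → U+1332E).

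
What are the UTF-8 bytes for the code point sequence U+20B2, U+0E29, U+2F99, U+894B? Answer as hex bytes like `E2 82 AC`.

U+20B2: 3-byte form → E2 82 B2.
U+0E29: 3-byte form → E0 B8 A9.
U+2F99: 3-byte form → E2 BE 99.
U+894B: 3-byte form → E8 A5 8B.
Concatenated (12 bytes): E2 82 B2 E0 B8 A9 E2 BE 99 E8 A5 8B.

E2 82 B2 E0 B8 A9 E2 BE 99 E8 A5 8B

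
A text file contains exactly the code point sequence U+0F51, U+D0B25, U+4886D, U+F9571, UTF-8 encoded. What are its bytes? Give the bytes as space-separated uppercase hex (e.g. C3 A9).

E0 BD 91 F3 90 AC A5 F1 88 A1 AD F3 B9 95 B1

U+0F51: 3-byte form → E0 BD 91.
U+D0B25: 4-byte form → F3 90 AC A5.
U+4886D: 4-byte form → F1 88 A1 AD.
U+F9571: 4-byte form → F3 B9 95 B1.
Concatenated (15 bytes): E0 BD 91 F3 90 AC A5 F1 88 A1 AD F3 B9 95 B1.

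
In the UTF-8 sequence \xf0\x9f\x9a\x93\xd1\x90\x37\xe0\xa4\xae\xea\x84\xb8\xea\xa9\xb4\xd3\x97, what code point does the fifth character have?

Offset 0: leading byte 0xF0 = 11110000 → 4-byte char #1 = F0 9F 9A 93.
Offset 4: leading byte 0xD1 = 11010001 → 2-byte char #2 = D1 90.
Offset 6: leading byte 0x37 = 00110111 → 1-byte char #3 = 37.
Offset 7: leading byte 0xE0 = 11100000 → 3-byte char #4 = E0 A4 AE.
Offset 10: leading byte 0xEA = 11101010 → 3-byte char #5 = EA 84 B8.
Leading byte 0xEA = 11101010 matches 1110xxxx → 3-byte sequence.
Byte 1: 0xEA = 11101010, payload 1010 (4 bits).
Byte 2: 0x84 = 10000100 (10xxxxxx ✓), payload 000100.
Byte 3: 0xB8 = 10111000 (10xxxxxx ✓), payload 111000.
Concatenate: 1010000100111000 = 0xA138 (16 bits → U+A138).

U+A138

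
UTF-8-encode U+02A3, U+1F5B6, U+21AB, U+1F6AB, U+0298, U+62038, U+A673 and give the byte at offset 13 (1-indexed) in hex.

0xAB

1-indexed offset 13 is 0-indexed offset 12.
U+02A3 → 2-byte form CA A3 at offsets 0–1.
U+1F5B6 → 4-byte form F0 9F 96 B6 at offsets 2–5.
U+21AB → 3-byte form E2 86 AB at offsets 6–8.
U+1F6AB → 4-byte form F0 9F 9A AB at offsets 9–12.
Offset 12 falls in char 4's range; it's byte 4 of F0 9F 9A AB = 0xAB.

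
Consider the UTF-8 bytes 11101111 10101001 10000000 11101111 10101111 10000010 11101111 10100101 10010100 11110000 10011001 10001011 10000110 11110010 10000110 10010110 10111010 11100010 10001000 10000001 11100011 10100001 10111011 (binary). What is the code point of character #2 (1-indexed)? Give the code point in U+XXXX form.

Offset 0: leading byte 0xEF = 11101111 → 3-byte char #1 = EF A9 80.
Offset 3: leading byte 0xEF = 11101111 → 3-byte char #2 = EF AF 82.
Leading byte 0xEF = 11101111 matches 1110xxxx → 3-byte sequence.
Byte 1: 0xEF = 11101111, payload 1111 (4 bits).
Byte 2: 0xAF = 10101111 (10xxxxxx ✓), payload 101111.
Byte 3: 0x82 = 10000010 (10xxxxxx ✓), payload 000010.
Concatenate: 1111101111000010 = 0xFBC2 (16 bits → U+FBC2).

U+FBC2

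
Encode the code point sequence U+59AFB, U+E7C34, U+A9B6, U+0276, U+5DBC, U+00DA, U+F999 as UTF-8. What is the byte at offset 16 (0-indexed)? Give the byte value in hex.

U+59AFB → 4-byte form F1 99 AB BB at offsets 0–3.
U+E7C34 → 4-byte form F3 A7 B0 B4 at offsets 4–7.
U+A9B6 → 3-byte form EA A6 B6 at offsets 8–10.
U+0276 → 2-byte form C9 B6 at offsets 11–12.
U+5DBC → 3-byte form E5 B6 BC at offsets 13–15.
U+00DA → 2-byte form C3 9A at offsets 16–17.
Offset 16 falls in char 6's range; it's byte 1 of C3 9A = 0xC3.

0xC3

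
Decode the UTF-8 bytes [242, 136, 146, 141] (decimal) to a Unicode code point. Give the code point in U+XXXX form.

U+8848D

Leading byte 0xF2 = 11110010 matches 11110xxx → 4-byte sequence.
Byte 1: 0xF2 = 11110010, payload 010 (3 bits).
Byte 2: 0x88 = 10001000 (10xxxxxx ✓), payload 001000.
Byte 3: 0x92 = 10010010 (10xxxxxx ✓), payload 010010.
Byte 4: 0x8D = 10001101 (10xxxxxx ✓), payload 001101.
Concatenate: 010001000010010001101 = 0x8848D (21 bits → U+8848D).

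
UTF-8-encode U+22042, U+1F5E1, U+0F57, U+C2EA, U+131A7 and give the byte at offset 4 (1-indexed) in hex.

1-indexed offset 4 is 0-indexed offset 3.
U+22042 → 4-byte form F0 A2 81 82 at offsets 0–3.
Offset 3 falls in char 1's range; it's byte 4 of F0 A2 81 82 = 0x82.

0x82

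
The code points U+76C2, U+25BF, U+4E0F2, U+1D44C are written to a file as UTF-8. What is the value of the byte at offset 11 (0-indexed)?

U+76C2 → 3-byte form E7 9B 82 at offsets 0–2.
U+25BF → 3-byte form E2 96 BF at offsets 3–5.
U+4E0F2 → 4-byte form F1 8E 83 B2 at offsets 6–9.
U+1D44C → 4-byte form F0 9D 91 8C at offsets 10–13.
Offset 11 falls in char 4's range; it's byte 2 of F0 9D 91 8C = 0x9D.

0x9D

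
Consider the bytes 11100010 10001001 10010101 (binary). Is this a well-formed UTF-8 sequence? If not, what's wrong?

valid

Leading byte 0xE2 = 11100010 → 3-byte form.
Continuation bytes 0x89=10001001, 0x95=10010101 all match 10xxxxxx.
Decoded value 0x2255 is ≥ 0x800 (shortest form) and not a surrogate.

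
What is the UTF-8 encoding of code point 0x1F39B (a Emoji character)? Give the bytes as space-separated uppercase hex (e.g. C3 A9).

F0 9F 8E 9B

U+1F39B = 0x1F39B = 127899 decimal. In range U+10000–U+10FFFF → 4-byte form: 11110xxx 10xxxxxx 10xxxxxx 10xxxxxx.
Binary (21 bits): 000011111001110011011.
Split 3+6+6+6: 000 | 011111 | 001110 | 011011.
Byte 1: 11110000 = 0xF0.
Byte 2: 10011111 = 0x9F.
Byte 3: 10001110 = 0x8E.
Byte 4: 10011011 = 0x9B.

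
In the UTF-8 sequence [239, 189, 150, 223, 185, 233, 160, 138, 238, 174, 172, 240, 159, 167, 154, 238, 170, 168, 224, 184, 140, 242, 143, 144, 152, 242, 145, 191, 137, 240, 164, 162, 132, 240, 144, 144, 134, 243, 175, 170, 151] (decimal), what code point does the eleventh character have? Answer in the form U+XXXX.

Offset 0: leading byte 0xEF = 11101111 → 3-byte char #1 = EF BD 96.
Offset 3: leading byte 0xDF = 11011111 → 2-byte char #2 = DF B9.
Offset 5: leading byte 0xE9 = 11101001 → 3-byte char #3 = E9 A0 8A.
Offset 8: leading byte 0xEE = 11101110 → 3-byte char #4 = EE AE AC.
Offset 11: leading byte 0xF0 = 11110000 → 4-byte char #5 = F0 9F A7 9A.
Offset 15: leading byte 0xEE = 11101110 → 3-byte char #6 = EE AA A8.
Offset 18: leading byte 0xE0 = 11100000 → 3-byte char #7 = E0 B8 8C.
Offset 21: leading byte 0xF2 = 11110010 → 4-byte char #8 = F2 8F 90 98.
Offset 25: leading byte 0xF2 = 11110010 → 4-byte char #9 = F2 91 BF 89.
Offset 29: leading byte 0xF0 = 11110000 → 4-byte char #10 = F0 A4 A2 84.
Offset 33: leading byte 0xF0 = 11110000 → 4-byte char #11 = F0 90 90 86.
Leading byte 0xF0 = 11110000 matches 11110xxx → 4-byte sequence.
Byte 1: 0xF0 = 11110000, payload 000 (3 bits).
Byte 2: 0x90 = 10010000 (10xxxxxx ✓), payload 010000.
Byte 3: 0x90 = 10010000 (10xxxxxx ✓), payload 010000.
Byte 4: 0x86 = 10000110 (10xxxxxx ✓), payload 000110.
Concatenate: 000010000010000000110 = 0x10406 (21 bits → U+10406).

U+10406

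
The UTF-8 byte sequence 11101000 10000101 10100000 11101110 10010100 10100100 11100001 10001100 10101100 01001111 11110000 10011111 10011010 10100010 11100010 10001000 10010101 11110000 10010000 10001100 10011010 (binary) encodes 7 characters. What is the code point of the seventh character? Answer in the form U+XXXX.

Offset 0: leading byte 0xE8 = 11101000 → 3-byte char #1 = E8 85 A0.
Offset 3: leading byte 0xEE = 11101110 → 3-byte char #2 = EE 94 A4.
Offset 6: leading byte 0xE1 = 11100001 → 3-byte char #3 = E1 8C AC.
Offset 9: leading byte 0x4F = 01001111 → 1-byte char #4 = 4F.
Offset 10: leading byte 0xF0 = 11110000 → 4-byte char #5 = F0 9F 9A A2.
Offset 14: leading byte 0xE2 = 11100010 → 3-byte char #6 = E2 88 95.
Offset 17: leading byte 0xF0 = 11110000 → 4-byte char #7 = F0 90 8C 9A.
Leading byte 0xF0 = 11110000 matches 11110xxx → 4-byte sequence.
Byte 1: 0xF0 = 11110000, payload 000 (3 bits).
Byte 2: 0x90 = 10010000 (10xxxxxx ✓), payload 010000.
Byte 3: 0x8C = 10001100 (10xxxxxx ✓), payload 001100.
Byte 4: 0x9A = 10011010 (10xxxxxx ✓), payload 011010.
Concatenate: 000010000001100011010 = 0x1031A (21 bits → U+1031A).

U+1031A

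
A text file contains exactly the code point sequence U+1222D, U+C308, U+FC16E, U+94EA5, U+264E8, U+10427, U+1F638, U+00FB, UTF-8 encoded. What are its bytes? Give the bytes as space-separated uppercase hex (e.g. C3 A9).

U+1222D: 4-byte form → F0 92 88 AD.
U+C308: 3-byte form → EC 8C 88.
U+FC16E: 4-byte form → F3 BC 85 AE.
U+94EA5: 4-byte form → F2 94 BA A5.
U+264E8: 4-byte form → F0 A6 93 A8.
U+10427: 4-byte form → F0 90 90 A7.
U+1F638: 4-byte form → F0 9F 98 B8.
U+00FB: 2-byte form → C3 BB.
Concatenated (29 bytes): F0 92 88 AD EC 8C 88 F3 BC 85 AE F2 94 BA A5 F0 A6 93 A8 F0 90 90 A7 F0 9F 98 B8 C3 BB.

F0 92 88 AD EC 8C 88 F3 BC 85 AE F2 94 BA A5 F0 A6 93 A8 F0 90 90 A7 F0 9F 98 B8 C3 BB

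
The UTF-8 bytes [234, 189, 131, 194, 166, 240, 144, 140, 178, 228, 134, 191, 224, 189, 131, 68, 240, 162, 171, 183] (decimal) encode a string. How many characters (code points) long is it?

Byte at offset 0: 0xEA = 11101010 → 3-byte char (#1). Advance 3.
Byte at offset 3: 0xC2 = 11000010 → 2-byte char (#2). Advance 2.
Byte at offset 5: 0xF0 = 11110000 → 4-byte char (#3). Advance 4.
Byte at offset 9: 0xE4 = 11100100 → 3-byte char (#4). Advance 3.
Byte at offset 12: 0xE0 = 11100000 → 3-byte char (#5). Advance 3.
Byte at offset 15: 0x44 = 01000100 → 1-byte char (#6). Advance 1.
Byte at offset 16: 0xF0 = 11110000 → 4-byte char (#7). Advance 4.
Reached end at offset 20 after 7 code points.

7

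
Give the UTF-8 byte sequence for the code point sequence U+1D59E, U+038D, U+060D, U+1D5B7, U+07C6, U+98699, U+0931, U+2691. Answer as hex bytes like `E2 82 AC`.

U+1D59E: 4-byte form → F0 9D 96 9E.
U+038D: 2-byte form → CE 8D.
U+060D: 2-byte form → D8 8D.
U+1D5B7: 4-byte form → F0 9D 96 B7.
U+07C6: 2-byte form → DF 86.
U+98699: 4-byte form → F2 98 9A 99.
U+0931: 3-byte form → E0 A4 B1.
U+2691: 3-byte form → E2 9A 91.
Concatenated (24 bytes): F0 9D 96 9E CE 8D D8 8D F0 9D 96 B7 DF 86 F2 98 9A 99 E0 A4 B1 E2 9A 91.

F0 9D 96 9E CE 8D D8 8D F0 9D 96 B7 DF 86 F2 98 9A 99 E0 A4 B1 E2 9A 91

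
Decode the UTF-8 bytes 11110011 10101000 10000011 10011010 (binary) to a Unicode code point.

Leading byte 0xF3 = 11110011 matches 11110xxx → 4-byte sequence.
Byte 1: 0xF3 = 11110011, payload 011 (3 bits).
Byte 2: 0xA8 = 10101000 (10xxxxxx ✓), payload 101000.
Byte 3: 0x83 = 10000011 (10xxxxxx ✓), payload 000011.
Byte 4: 0x9A = 10011010 (10xxxxxx ✓), payload 011010.
Concatenate: 011101000000011011010 = 0xE80DA (21 bits → U+E80DA).

U+E80DA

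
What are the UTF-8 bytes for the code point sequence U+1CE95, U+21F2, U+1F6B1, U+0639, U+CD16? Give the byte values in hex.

F0 9C BA 95 E2 87 B2 F0 9F 9A B1 D8 B9 EC B4 96

U+1CE95: 4-byte form → F0 9C BA 95.
U+21F2: 3-byte form → E2 87 B2.
U+1F6B1: 4-byte form → F0 9F 9A B1.
U+0639: 2-byte form → D8 B9.
U+CD16: 3-byte form → EC B4 96.
Concatenated (16 bytes): F0 9C BA 95 E2 87 B2 F0 9F 9A B1 D8 B9 EC B4 96.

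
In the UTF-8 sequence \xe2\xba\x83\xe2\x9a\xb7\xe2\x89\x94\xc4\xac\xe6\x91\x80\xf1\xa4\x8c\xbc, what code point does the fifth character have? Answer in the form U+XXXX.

U+6440

Offset 0: leading byte 0xE2 = 11100010 → 3-byte char #1 = E2 BA 83.
Offset 3: leading byte 0xE2 = 11100010 → 3-byte char #2 = E2 9A B7.
Offset 6: leading byte 0xE2 = 11100010 → 3-byte char #3 = E2 89 94.
Offset 9: leading byte 0xC4 = 11000100 → 2-byte char #4 = C4 AC.
Offset 11: leading byte 0xE6 = 11100110 → 3-byte char #5 = E6 91 80.
Leading byte 0xE6 = 11100110 matches 1110xxxx → 3-byte sequence.
Byte 1: 0xE6 = 11100110, payload 0110 (4 bits).
Byte 2: 0x91 = 10010001 (10xxxxxx ✓), payload 010001.
Byte 3: 0x80 = 10000000 (10xxxxxx ✓), payload 000000.
Concatenate: 0110010001000000 = 0x6440 (16 bits → U+6440).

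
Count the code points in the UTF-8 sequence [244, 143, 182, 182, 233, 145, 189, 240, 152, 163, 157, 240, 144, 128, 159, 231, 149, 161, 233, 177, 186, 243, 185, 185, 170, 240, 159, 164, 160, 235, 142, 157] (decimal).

Byte at offset 0: 0xF4 = 11110100 → 4-byte char (#1). Advance 4.
Byte at offset 4: 0xE9 = 11101001 → 3-byte char (#2). Advance 3.
Byte at offset 7: 0xF0 = 11110000 → 4-byte char (#3). Advance 4.
Byte at offset 11: 0xF0 = 11110000 → 4-byte char (#4). Advance 4.
Byte at offset 15: 0xE7 = 11100111 → 3-byte char (#5). Advance 3.
Byte at offset 18: 0xE9 = 11101001 → 3-byte char (#6). Advance 3.
Byte at offset 21: 0xF3 = 11110011 → 4-byte char (#7). Advance 4.
Byte at offset 25: 0xF0 = 11110000 → 4-byte char (#8). Advance 4.
Byte at offset 29: 0xEB = 11101011 → 3-byte char (#9). Advance 3.
Reached end at offset 32 after 9 code points.

9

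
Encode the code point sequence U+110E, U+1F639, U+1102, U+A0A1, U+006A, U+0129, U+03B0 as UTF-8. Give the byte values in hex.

E1 84 8E F0 9F 98 B9 E1 84 82 EA 82 A1 6A C4 A9 CE B0

U+110E: 3-byte form → E1 84 8E.
U+1F639: 4-byte form → F0 9F 98 B9.
U+1102: 3-byte form → E1 84 82.
U+A0A1: 3-byte form → EA 82 A1.
U+006A: 1-byte form → 6A.
U+0129: 2-byte form → C4 A9.
U+03B0: 2-byte form → CE B0.
Concatenated (18 bytes): E1 84 8E F0 9F 98 B9 E1 84 82 EA 82 A1 6A C4 A9 CE B0.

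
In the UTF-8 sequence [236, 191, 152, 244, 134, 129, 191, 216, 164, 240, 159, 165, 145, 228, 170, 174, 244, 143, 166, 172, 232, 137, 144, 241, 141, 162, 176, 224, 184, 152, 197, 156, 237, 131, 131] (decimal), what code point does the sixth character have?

Offset 0: leading byte 0xEC = 11101100 → 3-byte char #1 = EC BF 98.
Offset 3: leading byte 0xF4 = 11110100 → 4-byte char #2 = F4 86 81 BF.
Offset 7: leading byte 0xD8 = 11011000 → 2-byte char #3 = D8 A4.
Offset 9: leading byte 0xF0 = 11110000 → 4-byte char #4 = F0 9F A5 91.
Offset 13: leading byte 0xE4 = 11100100 → 3-byte char #5 = E4 AA AE.
Offset 16: leading byte 0xF4 = 11110100 → 4-byte char #6 = F4 8F A6 AC.
Leading byte 0xF4 = 11110100 matches 11110xxx → 4-byte sequence.
Byte 1: 0xF4 = 11110100, payload 100 (3 bits).
Byte 2: 0x8F = 10001111 (10xxxxxx ✓), payload 001111.
Byte 3: 0xA6 = 10100110 (10xxxxxx ✓), payload 100110.
Byte 4: 0xAC = 10101100 (10xxxxxx ✓), payload 101100.
Concatenate: 100001111100110101100 = 0x10F9AC (21 bits → U+10F9AC).

U+10F9AC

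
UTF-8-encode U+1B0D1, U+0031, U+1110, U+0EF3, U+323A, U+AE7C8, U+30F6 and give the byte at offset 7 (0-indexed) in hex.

0x90

U+1B0D1 → 4-byte form F0 9B 83 91 at offsets 0–3.
U+0031 → 1-byte form 31 at offsets 4–4.
U+1110 → 3-byte form E1 84 90 at offsets 5–7.
Offset 7 falls in char 3's range; it's byte 3 of E1 84 90 = 0x90.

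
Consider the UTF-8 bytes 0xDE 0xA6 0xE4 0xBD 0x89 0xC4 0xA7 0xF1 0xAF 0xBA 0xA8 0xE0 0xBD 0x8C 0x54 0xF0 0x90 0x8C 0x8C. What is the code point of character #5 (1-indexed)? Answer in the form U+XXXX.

Offset 0: leading byte 0xDE = 11011110 → 2-byte char #1 = DE A6.
Offset 2: leading byte 0xE4 = 11100100 → 3-byte char #2 = E4 BD 89.
Offset 5: leading byte 0xC4 = 11000100 → 2-byte char #3 = C4 A7.
Offset 7: leading byte 0xF1 = 11110001 → 4-byte char #4 = F1 AF BA A8.
Offset 11: leading byte 0xE0 = 11100000 → 3-byte char #5 = E0 BD 8C.
Leading byte 0xE0 = 11100000 matches 1110xxxx → 3-byte sequence.
Byte 1: 0xE0 = 11100000, payload 0000 (4 bits).
Byte 2: 0xBD = 10111101 (10xxxxxx ✓), payload 111101.
Byte 3: 0x8C = 10001100 (10xxxxxx ✓), payload 001100.
Concatenate: 0000111101001100 = 0xF4C (16 bits → U+0F4C).

U+0F4C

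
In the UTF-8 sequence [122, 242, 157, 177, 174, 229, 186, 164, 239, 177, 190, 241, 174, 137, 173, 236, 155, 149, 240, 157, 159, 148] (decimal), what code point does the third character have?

Offset 0: leading byte 0x7A = 01111010 → 1-byte char #1 = 7A.
Offset 1: leading byte 0xF2 = 11110010 → 4-byte char #2 = F2 9D B1 AE.
Offset 5: leading byte 0xE5 = 11100101 → 3-byte char #3 = E5 BA A4.
Leading byte 0xE5 = 11100101 matches 1110xxxx → 3-byte sequence.
Byte 1: 0xE5 = 11100101, payload 0101 (4 bits).
Byte 2: 0xBA = 10111010 (10xxxxxx ✓), payload 111010.
Byte 3: 0xA4 = 10100100 (10xxxxxx ✓), payload 100100.
Concatenate: 0101111010100100 = 0x5EA4 (16 bits → U+5EA4).

U+5EA4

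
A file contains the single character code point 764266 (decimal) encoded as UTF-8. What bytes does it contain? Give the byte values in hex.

U+BA96A = 0xBA96A = 764266 decimal. In range U+10000–U+10FFFF → 4-byte form: 11110xxx 10xxxxxx 10xxxxxx 10xxxxxx.
Binary (21 bits): 010111010100101101010.
Split 3+6+6+6: 010 | 111010 | 100101 | 101010.
Byte 1: 11110010 = 0xF2.
Byte 2: 10111010 = 0xBA.
Byte 3: 10100101 = 0xA5.
Byte 4: 10101010 = 0xAA.

F2 BA A5 AA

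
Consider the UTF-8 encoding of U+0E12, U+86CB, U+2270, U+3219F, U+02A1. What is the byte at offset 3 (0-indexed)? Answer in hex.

0xE8

U+0E12 → 3-byte form E0 B8 92 at offsets 0–2.
U+86CB → 3-byte form E8 9B 8B at offsets 3–5.
Offset 3 falls in char 2's range; it's byte 1 of E8 9B 8B = 0xE8.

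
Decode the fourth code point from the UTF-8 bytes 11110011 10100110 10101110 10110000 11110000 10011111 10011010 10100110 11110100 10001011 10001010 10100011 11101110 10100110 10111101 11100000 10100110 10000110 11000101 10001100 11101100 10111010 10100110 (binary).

Offset 0: leading byte 0xF3 = 11110011 → 4-byte char #1 = F3 A6 AE B0.
Offset 4: leading byte 0xF0 = 11110000 → 4-byte char #2 = F0 9F 9A A6.
Offset 8: leading byte 0xF4 = 11110100 → 4-byte char #3 = F4 8B 8A A3.
Offset 12: leading byte 0xEE = 11101110 → 3-byte char #4 = EE A6 BD.
Leading byte 0xEE = 11101110 matches 1110xxxx → 3-byte sequence.
Byte 1: 0xEE = 11101110, payload 1110 (4 bits).
Byte 2: 0xA6 = 10100110 (10xxxxxx ✓), payload 100110.
Byte 3: 0xBD = 10111101 (10xxxxxx ✓), payload 111101.
Concatenate: 1110100110111101 = 0xE9BD (16 bits → U+E9BD).

U+E9BD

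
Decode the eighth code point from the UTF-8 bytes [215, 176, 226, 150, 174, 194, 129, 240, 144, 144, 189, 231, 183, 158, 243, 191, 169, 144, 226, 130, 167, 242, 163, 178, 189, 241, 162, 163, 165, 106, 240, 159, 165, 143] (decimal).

Offset 0: leading byte 0xD7 = 11010111 → 2-byte char #1 = D7 B0.
Offset 2: leading byte 0xE2 = 11100010 → 3-byte char #2 = E2 96 AE.
Offset 5: leading byte 0xC2 = 11000010 → 2-byte char #3 = C2 81.
Offset 7: leading byte 0xF0 = 11110000 → 4-byte char #4 = F0 90 90 BD.
Offset 11: leading byte 0xE7 = 11100111 → 3-byte char #5 = E7 B7 9E.
Offset 14: leading byte 0xF3 = 11110011 → 4-byte char #6 = F3 BF A9 90.
Offset 18: leading byte 0xE2 = 11100010 → 3-byte char #7 = E2 82 A7.
Offset 21: leading byte 0xF2 = 11110010 → 4-byte char #8 = F2 A3 B2 BD.
Leading byte 0xF2 = 11110010 matches 11110xxx → 4-byte sequence.
Byte 1: 0xF2 = 11110010, payload 010 (3 bits).
Byte 2: 0xA3 = 10100011 (10xxxxxx ✓), payload 100011.
Byte 3: 0xB2 = 10110010 (10xxxxxx ✓), payload 110010.
Byte 4: 0xBD = 10111101 (10xxxxxx ✓), payload 111101.
Concatenate: 010100011110010111101 = 0xA3CBD (21 bits → U+A3CBD).

U+A3CBD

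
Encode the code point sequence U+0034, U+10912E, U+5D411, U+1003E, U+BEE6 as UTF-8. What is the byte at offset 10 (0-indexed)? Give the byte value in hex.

0x90

U+0034 → 1-byte form 34 at offsets 0–0.
U+10912E → 4-byte form F4 89 84 AE at offsets 1–4.
U+5D411 → 4-byte form F1 9D 90 91 at offsets 5–8.
U+1003E → 4-byte form F0 90 80 BE at offsets 9–12.
Offset 10 falls in char 4's range; it's byte 2 of F0 90 80 BE = 0x90.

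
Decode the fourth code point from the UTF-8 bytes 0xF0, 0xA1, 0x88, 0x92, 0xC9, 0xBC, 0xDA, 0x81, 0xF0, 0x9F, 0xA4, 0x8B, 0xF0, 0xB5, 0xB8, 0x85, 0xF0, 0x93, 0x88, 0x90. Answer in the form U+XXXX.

U+1F90B

Offset 0: leading byte 0xF0 = 11110000 → 4-byte char #1 = F0 A1 88 92.
Offset 4: leading byte 0xC9 = 11001001 → 2-byte char #2 = C9 BC.
Offset 6: leading byte 0xDA = 11011010 → 2-byte char #3 = DA 81.
Offset 8: leading byte 0xF0 = 11110000 → 4-byte char #4 = F0 9F A4 8B.
Leading byte 0xF0 = 11110000 matches 11110xxx → 4-byte sequence.
Byte 1: 0xF0 = 11110000, payload 000 (3 bits).
Byte 2: 0x9F = 10011111 (10xxxxxx ✓), payload 011111.
Byte 3: 0xA4 = 10100100 (10xxxxxx ✓), payload 100100.
Byte 4: 0x8B = 10001011 (10xxxxxx ✓), payload 001011.
Concatenate: 000011111100100001011 = 0x1F90B (21 bits → U+1F90B).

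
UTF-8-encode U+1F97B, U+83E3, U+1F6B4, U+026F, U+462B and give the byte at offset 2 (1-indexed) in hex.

0x9F

1-indexed offset 2 is 0-indexed offset 1.
U+1F97B → 4-byte form F0 9F A5 BB at offsets 0–3.
Offset 1 falls in char 1's range; it's byte 2 of F0 9F A5 BB = 0x9F.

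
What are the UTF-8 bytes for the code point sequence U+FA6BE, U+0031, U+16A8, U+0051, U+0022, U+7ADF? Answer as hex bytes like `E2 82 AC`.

U+FA6BE: 4-byte form → F3 BA 9A BE.
U+0031: 1-byte form → 31.
U+16A8: 3-byte form → E1 9A A8.
U+0051: 1-byte form → 51.
U+0022: 1-byte form → 22.
U+7ADF: 3-byte form → E7 AB 9F.
Concatenated (13 bytes): F3 BA 9A BE 31 E1 9A A8 51 22 E7 AB 9F.

F3 BA 9A BE 31 E1 9A A8 51 22 E7 AB 9F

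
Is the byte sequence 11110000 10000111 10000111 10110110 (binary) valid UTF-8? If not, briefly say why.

Leading byte 0xF0 = 11110000 → 4-byte form.
Continuation bytes all match 10xxxxxx. Payload decodes to 0x71F6.
But 0x71F6 < 0x10000, the minimum for a 4-byte sequence — this is an overlong encoding.

invalid (overlong encoding)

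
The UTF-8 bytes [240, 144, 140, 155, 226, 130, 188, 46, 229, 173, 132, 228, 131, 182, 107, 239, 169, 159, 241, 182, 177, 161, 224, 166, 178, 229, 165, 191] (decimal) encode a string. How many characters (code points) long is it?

Byte at offset 0: 0xF0 = 11110000 → 4-byte char (#1). Advance 4.
Byte at offset 4: 0xE2 = 11100010 → 3-byte char (#2). Advance 3.
Byte at offset 7: 0x2E = 00101110 → 1-byte char (#3). Advance 1.
Byte at offset 8: 0xE5 = 11100101 → 3-byte char (#4). Advance 3.
Byte at offset 11: 0xE4 = 11100100 → 3-byte char (#5). Advance 3.
Byte at offset 14: 0x6B = 01101011 → 1-byte char (#6). Advance 1.
Byte at offset 15: 0xEF = 11101111 → 3-byte char (#7). Advance 3.
Byte at offset 18: 0xF1 = 11110001 → 4-byte char (#8). Advance 4.
Byte at offset 22: 0xE0 = 11100000 → 3-byte char (#9). Advance 3.
Byte at offset 25: 0xE5 = 11100101 → 3-byte char (#10). Advance 3.
Reached end at offset 28 after 10 code points.

10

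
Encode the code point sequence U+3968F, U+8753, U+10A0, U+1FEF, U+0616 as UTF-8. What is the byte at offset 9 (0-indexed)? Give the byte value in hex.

0xA0

U+3968F → 4-byte form F0 B9 9A 8F at offsets 0–3.
U+8753 → 3-byte form E8 9D 93 at offsets 4–6.
U+10A0 → 3-byte form E1 82 A0 at offsets 7–9.
Offset 9 falls in char 3's range; it's byte 3 of E1 82 A0 = 0xA0.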